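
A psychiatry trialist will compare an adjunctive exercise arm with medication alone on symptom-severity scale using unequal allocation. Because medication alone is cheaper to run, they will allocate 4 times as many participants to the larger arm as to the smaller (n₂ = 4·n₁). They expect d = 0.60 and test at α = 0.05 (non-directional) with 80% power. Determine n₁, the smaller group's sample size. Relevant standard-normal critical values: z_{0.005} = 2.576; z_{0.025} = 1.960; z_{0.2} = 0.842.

n₁ = 28

With allocation ratio k = n₂/n₁ = 4, Var(x̄₁−x̄₂) = σ²(1/n₁ + 1/(k·n₁)) = σ²·(k+1)/(k·n₁).
So n₁ = (1 + 1/k)·((z_{α/2} + z_β)/d)² = 1.250 × (2.802/0.60)².
n₁ = 1.250 × 21.81 = 27.3.
Round up: n₁ = 28, giving n₂ = 4 × 28 = 112.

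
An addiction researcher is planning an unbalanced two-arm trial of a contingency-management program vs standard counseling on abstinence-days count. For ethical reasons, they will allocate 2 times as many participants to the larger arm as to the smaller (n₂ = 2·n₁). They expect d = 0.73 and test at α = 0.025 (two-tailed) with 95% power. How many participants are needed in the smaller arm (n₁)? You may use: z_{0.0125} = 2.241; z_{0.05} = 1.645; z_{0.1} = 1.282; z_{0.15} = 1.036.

With allocation ratio k = n₂/n₁ = 2, Var(x̄₁−x̄₂) = σ²(1/n₁ + 1/(k·n₁)) = σ²·(k+1)/(k·n₁).
So n₁ = (1 + 1/k)·((z_{α/2} + z_β)/d)² = 1.500 × (3.886/0.73)².
n₁ = 1.500 × 28.34 = 42.5.
Round up: n₁ = 43, giving n₂ = 2 × 43 = 86.

n₁ = 43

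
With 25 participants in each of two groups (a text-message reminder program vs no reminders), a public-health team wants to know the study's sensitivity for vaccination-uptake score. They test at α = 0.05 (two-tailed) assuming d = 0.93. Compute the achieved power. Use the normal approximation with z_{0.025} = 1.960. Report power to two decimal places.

power ≈ 0.91

For two equal groups, power = Φ(d·√(n/2) − z_{α/2}).
d·√(n/2) = 0.93 × √(25/2) = 0.93 × 3.536 = 3.288.
z_β = 3.288 − 1.960 = 1.328.
Power = Φ(1.328) = 0.908.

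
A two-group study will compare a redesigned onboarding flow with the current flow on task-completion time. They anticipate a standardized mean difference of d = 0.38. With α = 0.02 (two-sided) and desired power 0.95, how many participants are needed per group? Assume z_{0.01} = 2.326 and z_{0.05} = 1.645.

For two independent groups with equal n: n = 2·((z_{α/2} + z_β) / d)².
z_{α/2} + z_β = 2.326 + 1.645 = 3.971.
n = 2 × (3.971 / 0.38)² = 2 × 10.450² = 2 × 109.20 = 218.4.
Round up to the next whole participant.

n = 219 per group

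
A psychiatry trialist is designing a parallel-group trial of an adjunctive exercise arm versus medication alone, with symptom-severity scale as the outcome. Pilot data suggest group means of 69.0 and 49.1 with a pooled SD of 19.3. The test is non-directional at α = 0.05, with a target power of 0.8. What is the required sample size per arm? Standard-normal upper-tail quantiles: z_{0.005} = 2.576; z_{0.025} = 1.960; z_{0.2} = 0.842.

n = 15 per group

Cohen's d = |M₁ − M₂| / SD_pooled = |69.0 − 49.1| / 19.3 = 19.9 / 19.3 = 1.031.
For two independent groups with equal n: n = 2·((z_{α/2} + z_β) / d)².
z_{α/2} + z_β = 1.960 + 0.842 = 2.802.
n = 2 × (2.802 / 1.031)² = 2 × 2.718² = 2 × 7.39 = 14.8.
Round up to the next whole participant.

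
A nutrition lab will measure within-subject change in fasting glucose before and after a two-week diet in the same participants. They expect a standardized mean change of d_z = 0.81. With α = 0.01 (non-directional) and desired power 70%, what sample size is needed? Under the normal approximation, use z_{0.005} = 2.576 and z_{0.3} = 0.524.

For a paired (one-sample on differences) test: n = ((z_{α/2} + z_β) / d)².
z_{α/2} + z_β = 2.576 + 0.524 = 3.100.
n = (3.100 / 0.81)² = 3.827² = 14.65.
Round up.

n = 15 pairs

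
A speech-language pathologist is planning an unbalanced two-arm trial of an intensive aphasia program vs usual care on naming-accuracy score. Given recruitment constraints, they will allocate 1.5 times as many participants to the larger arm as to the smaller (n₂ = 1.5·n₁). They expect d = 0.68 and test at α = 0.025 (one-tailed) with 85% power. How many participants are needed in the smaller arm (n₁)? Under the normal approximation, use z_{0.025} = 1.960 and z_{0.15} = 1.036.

With allocation ratio k = n₂/n₁ = 1.5, Var(x̄₁−x̄₂) = σ²(1/n₁ + 1/(k·n₁)) = σ²·(k+1)/(k·n₁).
So n₁ = (1 + 1/k)·((z_{α} + z_β)/d)² = 1.667 × (2.996/0.68)².
n₁ = 1.667 × 19.41 = 32.4.
Round up: n₁ = 33, giving n₂ = ⌈1.5 × 33⌉ = ⌈49.5⌉ = 50.

n₁ = 33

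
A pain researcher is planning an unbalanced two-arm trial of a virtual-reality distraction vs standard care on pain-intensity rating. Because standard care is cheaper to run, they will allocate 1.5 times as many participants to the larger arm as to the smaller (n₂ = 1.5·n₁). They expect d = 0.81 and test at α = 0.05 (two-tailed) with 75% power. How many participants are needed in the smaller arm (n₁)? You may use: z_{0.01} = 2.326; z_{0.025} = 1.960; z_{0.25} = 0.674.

n₁ = 18

With allocation ratio k = n₂/n₁ = 1.5, Var(x̄₁−x̄₂) = σ²(1/n₁ + 1/(k·n₁)) = σ²·(k+1)/(k·n₁).
So n₁ = (1 + 1/k)·((z_{α/2} + z_β)/d)² = 1.667 × (2.634/0.81)².
n₁ = 1.667 × 10.57 = 17.6.
Round up: n₁ = 18, giving n₂ = 1.5 × 18 = 27.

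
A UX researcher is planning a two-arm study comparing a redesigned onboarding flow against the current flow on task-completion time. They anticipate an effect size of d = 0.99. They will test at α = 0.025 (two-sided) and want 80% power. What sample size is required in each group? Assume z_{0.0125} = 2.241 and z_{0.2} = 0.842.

For two independent groups with equal n: n = 2·((z_{α/2} + z_β) / d)².
z_{α/2} + z_β = 2.241 + 0.842 = 3.083.
n = 2 × (3.083 / 0.99)² = 2 × 3.114² = 2 × 9.70 = 19.4.
Round up to the next whole participant.

n = 20 per group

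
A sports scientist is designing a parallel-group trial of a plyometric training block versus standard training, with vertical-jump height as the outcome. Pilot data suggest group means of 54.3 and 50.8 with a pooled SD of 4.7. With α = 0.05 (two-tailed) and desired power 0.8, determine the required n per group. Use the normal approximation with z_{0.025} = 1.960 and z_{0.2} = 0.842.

Cohen's d = |M₁ − M₂| / SD_pooled = |54.3 − 50.8| / 4.7 = 3.5 / 4.7 = 0.745.
For two independent groups with equal n: n = 2·((z_{α/2} + z_β) / d)².
z_{α/2} + z_β = 1.960 + 0.842 = 2.802.
n = 2 × (2.802 / 0.745)² = 2 × 3.761² = 2 × 14.15 = 28.3.
Round up to the next whole participant.

n = 29 per group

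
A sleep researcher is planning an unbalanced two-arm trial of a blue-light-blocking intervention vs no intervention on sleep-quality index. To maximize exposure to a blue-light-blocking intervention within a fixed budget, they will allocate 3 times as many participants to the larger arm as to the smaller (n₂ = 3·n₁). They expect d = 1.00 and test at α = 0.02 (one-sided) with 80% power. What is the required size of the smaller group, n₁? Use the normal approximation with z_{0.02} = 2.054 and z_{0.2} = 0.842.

With allocation ratio k = n₂/n₁ = 3, Var(x̄₁−x̄₂) = σ²(1/n₁ + 1/(k·n₁)) = σ²·(k+1)/(k·n₁).
So n₁ = (1 + 1/k)·((z_{α} + z_β)/d)² = 1.333 × (2.896/1.00)².
n₁ = 1.333 × 8.39 = 11.2.
Round up: n₁ = 12, giving n₂ = 3 × 12 = 36.

n₁ = 12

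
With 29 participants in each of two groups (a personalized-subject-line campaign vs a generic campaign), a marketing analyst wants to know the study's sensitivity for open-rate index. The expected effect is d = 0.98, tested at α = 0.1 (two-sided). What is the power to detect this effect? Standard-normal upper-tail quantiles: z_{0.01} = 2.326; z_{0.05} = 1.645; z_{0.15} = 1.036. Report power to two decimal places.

power ≈ 0.98

For two equal groups, power = Φ(d·√(n/2) − z_{α/2}).
d·√(n/2) = 0.98 × √(29/2) = 0.98 × 3.808 = 3.732.
z_β = 3.732 − 1.645 = 2.087.
Power = Φ(2.087) = 0.982.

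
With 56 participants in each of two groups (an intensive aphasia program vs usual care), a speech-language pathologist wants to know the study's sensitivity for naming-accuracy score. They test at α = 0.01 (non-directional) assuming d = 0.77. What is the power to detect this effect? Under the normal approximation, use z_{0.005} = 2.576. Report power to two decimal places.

power ≈ 0.93

For two equal groups, power = Φ(d·√(n/2) − z_{α/2}).
d·√(n/2) = 0.77 × √(56/2) = 0.77 × 5.292 = 4.074.
z_β = 4.074 − 2.576 = 1.498.
Power = Φ(1.498) = 0.933.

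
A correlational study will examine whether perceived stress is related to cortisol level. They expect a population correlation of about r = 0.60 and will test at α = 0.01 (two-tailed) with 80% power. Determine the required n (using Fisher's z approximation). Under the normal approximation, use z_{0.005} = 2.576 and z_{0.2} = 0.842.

Fisher's z: C = ½·ln((1+r)/(1−r)) = ½·ln(4.0000) = 0.6931.
n = ((z_{α/2} + z_β)/C)² + 3.
(2.576 + 0.842) / 0.6931 = 3.418 / 0.6931 = 4.931.
n = 4.931² + 3 = 24.32 + 3 = 27.3.
Round up.

n = 28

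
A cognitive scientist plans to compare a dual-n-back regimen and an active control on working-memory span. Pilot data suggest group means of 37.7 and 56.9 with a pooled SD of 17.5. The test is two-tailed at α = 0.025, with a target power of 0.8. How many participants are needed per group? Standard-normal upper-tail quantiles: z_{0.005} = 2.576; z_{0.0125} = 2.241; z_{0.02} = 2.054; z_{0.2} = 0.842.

Cohen's d = |M₁ − M₂| / SD_pooled = |37.7 − 56.9| / 17.5 = 19.2 / 17.5 = 1.097.
For two independent groups with equal n: n = 2·((z_{α/2} + z_β) / d)².
z_{α/2} + z_β = 2.241 + 0.842 = 3.083.
n = 2 × (3.083 / 1.097)² = 2 × 2.810² = 2 × 7.90 = 15.8.
Round up to the next whole participant.

n = 16 per group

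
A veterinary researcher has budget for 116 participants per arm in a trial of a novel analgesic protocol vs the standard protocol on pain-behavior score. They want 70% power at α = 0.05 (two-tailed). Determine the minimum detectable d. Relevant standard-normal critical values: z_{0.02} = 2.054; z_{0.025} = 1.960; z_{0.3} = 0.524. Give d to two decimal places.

For two independent groups of n = 116 each: d_min = (z_{α/2} + z_β)·√(2/n).
z-sum = 1.960 + 0.524 = 2.484.
d_min = 2.484 × √(2/116) = 2.484 × 0.1313 = 0.326.

d_min ≈ 0.33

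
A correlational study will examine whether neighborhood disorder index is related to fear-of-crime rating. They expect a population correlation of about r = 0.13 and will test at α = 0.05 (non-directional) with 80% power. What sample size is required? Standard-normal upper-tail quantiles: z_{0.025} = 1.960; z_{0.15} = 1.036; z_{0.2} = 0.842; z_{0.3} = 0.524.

n = 463

Fisher's z: C = ½·ln((1+r)/(1−r)) = ½·ln(1.2989) = 0.1307.
n = ((z_{α/2} + z_β)/C)² + 3.
(1.960 + 0.842) / 0.1307 = 2.802 / 0.1307 = 21.438.
n = 21.438² + 3 = 459.61 + 3 = 462.6.
Round up.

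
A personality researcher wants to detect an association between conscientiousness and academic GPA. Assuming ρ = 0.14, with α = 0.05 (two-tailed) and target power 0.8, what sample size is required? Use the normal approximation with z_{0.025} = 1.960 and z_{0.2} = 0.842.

n = 399

Fisher's z: C = ½·ln((1+r)/(1−r)) = ½·ln(1.3256) = 0.1409.
n = ((z_{α/2} + z_β)/C)² + 3.
(1.960 + 0.842) / 0.1409 = 2.802 / 0.1409 = 19.886.
n = 19.886² + 3 = 395.47 + 3 = 398.5.
Round up.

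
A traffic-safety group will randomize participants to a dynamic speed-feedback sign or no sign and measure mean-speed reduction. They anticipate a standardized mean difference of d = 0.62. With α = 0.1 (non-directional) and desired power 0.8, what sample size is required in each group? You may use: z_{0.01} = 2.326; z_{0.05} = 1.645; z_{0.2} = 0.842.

n = 33 per group

For two independent groups with equal n: n = 2·((z_{α/2} + z_β) / d)².
z_{α/2} + z_β = 1.645 + 0.842 = 2.487.
n = 2 × (2.487 / 0.62)² = 2 × 4.011² = 2 × 16.09 = 32.2.
Round up to the next whole participant.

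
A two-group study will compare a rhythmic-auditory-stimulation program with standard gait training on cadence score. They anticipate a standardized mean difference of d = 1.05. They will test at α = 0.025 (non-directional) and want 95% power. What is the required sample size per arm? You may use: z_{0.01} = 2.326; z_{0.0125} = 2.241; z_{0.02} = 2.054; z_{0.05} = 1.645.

n = 28 per group

For two independent groups with equal n: n = 2·((z_{α/2} + z_β) / d)².
z_{α/2} + z_β = 2.241 + 1.645 = 3.886.
n = 2 × (3.886 / 1.05)² = 2 × 3.701² = 2 × 13.70 = 27.4.
Round up to the next whole participant.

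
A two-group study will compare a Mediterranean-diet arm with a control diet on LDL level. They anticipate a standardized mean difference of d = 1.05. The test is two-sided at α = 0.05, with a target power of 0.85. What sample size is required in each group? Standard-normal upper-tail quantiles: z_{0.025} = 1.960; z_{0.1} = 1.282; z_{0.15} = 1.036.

For two independent groups with equal n: n = 2·((z_{α/2} + z_β) / d)².
z_{α/2} + z_β = 1.960 + 1.036 = 2.996.
n = 2 × (2.996 / 1.05)² = 2 × 2.853² = 2 × 8.14 = 16.3.
Round up to the next whole participant.

n = 17 per group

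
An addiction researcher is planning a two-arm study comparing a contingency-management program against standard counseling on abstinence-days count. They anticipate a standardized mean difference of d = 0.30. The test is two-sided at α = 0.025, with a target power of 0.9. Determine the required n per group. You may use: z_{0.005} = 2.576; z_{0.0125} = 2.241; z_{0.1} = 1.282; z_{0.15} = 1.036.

For two independent groups with equal n: n = 2·((z_{α/2} + z_β) / d)².
z_{α/2} + z_β = 2.241 + 1.282 = 3.523.
n = 2 × (3.523 / 0.30)² = 2 × 11.743² = 2 × 137.91 = 275.8.
Round up to the next whole participant.

n = 276 per group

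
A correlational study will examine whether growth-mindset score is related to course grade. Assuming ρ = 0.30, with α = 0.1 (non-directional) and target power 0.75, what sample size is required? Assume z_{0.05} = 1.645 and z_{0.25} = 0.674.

n = 60

Fisher's z: C = ½·ln((1+r)/(1−r)) = ½·ln(1.8571) = 0.3095.
n = ((z_{α/2} + z_β)/C)² + 3.
(1.645 + 0.674) / 0.3095 = 2.319 / 0.3095 = 7.493.
n = 7.493² + 3 = 56.14 + 3 = 59.1.
Round up.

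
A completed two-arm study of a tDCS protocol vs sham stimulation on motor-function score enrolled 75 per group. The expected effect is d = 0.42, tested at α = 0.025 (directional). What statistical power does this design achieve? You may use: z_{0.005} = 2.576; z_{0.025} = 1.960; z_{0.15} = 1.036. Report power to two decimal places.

power ≈ 0.73

For two equal groups, power = Φ(d·√(n/2) − z_{α}).
d·√(n/2) = 0.42 × √(75/2) = 0.42 × 6.124 = 2.572.
z_β = 2.572 − 1.960 = 0.612.
Power = Φ(0.612) = 0.730.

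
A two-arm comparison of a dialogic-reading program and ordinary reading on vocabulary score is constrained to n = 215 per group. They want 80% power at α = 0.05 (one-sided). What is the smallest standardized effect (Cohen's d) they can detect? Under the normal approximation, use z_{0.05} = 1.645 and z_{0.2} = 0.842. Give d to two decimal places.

For two independent groups of n = 215 each: d_min = (z_{α} + z_β)·√(2/n).
z-sum = 1.645 + 0.842 = 2.487.
d_min = 2.487 × √(2/215) = 2.487 × 0.0964 = 0.240.

d_min ≈ 0.24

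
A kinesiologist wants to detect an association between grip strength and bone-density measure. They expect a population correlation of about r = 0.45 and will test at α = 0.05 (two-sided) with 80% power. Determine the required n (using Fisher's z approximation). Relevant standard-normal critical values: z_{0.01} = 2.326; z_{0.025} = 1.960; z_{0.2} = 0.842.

Fisher's z: C = ½·ln((1+r)/(1−r)) = ½·ln(2.6364) = 0.4847.
n = ((z_{α/2} + z_β)/C)² + 3.
(1.960 + 0.842) / 0.4847 = 2.802 / 0.4847 = 5.781.
n = 5.781² + 3 = 33.42 + 3 = 36.4.
Round up.

n = 37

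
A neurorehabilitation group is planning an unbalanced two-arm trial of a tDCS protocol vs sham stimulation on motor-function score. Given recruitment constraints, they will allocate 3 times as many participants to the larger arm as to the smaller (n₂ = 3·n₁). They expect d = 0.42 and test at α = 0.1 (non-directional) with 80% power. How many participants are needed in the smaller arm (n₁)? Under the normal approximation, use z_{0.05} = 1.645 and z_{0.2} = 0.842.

n₁ = 47

With allocation ratio k = n₂/n₁ = 3, Var(x̄₁−x̄₂) = σ²(1/n₁ + 1/(k·n₁)) = σ²·(k+1)/(k·n₁).
So n₁ = (1 + 1/k)·((z_{α/2} + z_β)/d)² = 1.333 × (2.487/0.42)².
n₁ = 1.333 × 35.06 = 46.8.
Round up: n₁ = 47, giving n₂ = 3 × 47 = 141.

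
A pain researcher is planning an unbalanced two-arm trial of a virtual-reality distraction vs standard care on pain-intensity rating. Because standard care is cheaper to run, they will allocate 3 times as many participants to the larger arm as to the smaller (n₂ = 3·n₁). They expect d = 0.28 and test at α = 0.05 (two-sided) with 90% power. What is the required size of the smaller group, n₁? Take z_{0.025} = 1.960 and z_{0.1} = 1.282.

With allocation ratio k = n₂/n₁ = 3, Var(x̄₁−x̄₂) = σ²(1/n₁ + 1/(k·n₁)) = σ²·(k+1)/(k·n₁).
So n₁ = (1 + 1/k)·((z_{α/2} + z_β)/d)² = 1.333 × (3.242/0.28)².
n₁ = 1.333 × 134.06 = 178.8.
Round up: n₁ = 179, giving n₂ = 3 × 179 = 537.

n₁ = 179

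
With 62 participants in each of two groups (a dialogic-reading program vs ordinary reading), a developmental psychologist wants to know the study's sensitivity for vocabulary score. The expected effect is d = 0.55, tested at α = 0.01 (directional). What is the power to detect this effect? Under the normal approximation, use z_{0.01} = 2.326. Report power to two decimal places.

For two equal groups, power = Φ(d·√(n/2) − z_{α}).
d·√(n/2) = 0.55 × √(62/2) = 0.55 × 5.568 = 3.062.
z_β = 3.062 − 2.326 = 0.736.
Power = Φ(0.736) = 0.769.

power ≈ 0.77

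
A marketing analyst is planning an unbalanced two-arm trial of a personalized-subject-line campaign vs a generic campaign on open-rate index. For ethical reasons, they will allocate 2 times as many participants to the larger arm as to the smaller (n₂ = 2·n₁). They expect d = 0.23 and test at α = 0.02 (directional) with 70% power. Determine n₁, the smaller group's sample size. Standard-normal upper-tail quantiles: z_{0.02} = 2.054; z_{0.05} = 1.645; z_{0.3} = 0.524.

With allocation ratio k = n₂/n₁ = 2, Var(x̄₁−x̄₂) = σ²(1/n₁ + 1/(k·n₁)) = σ²·(k+1)/(k·n₁).
So n₁ = (1 + 1/k)·((z_{α} + z_β)/d)² = 1.500 × (2.578/0.23)².
n₁ = 1.500 × 125.63 = 188.5.
Round up: n₁ = 189, giving n₂ = 2 × 189 = 378.

n₁ = 189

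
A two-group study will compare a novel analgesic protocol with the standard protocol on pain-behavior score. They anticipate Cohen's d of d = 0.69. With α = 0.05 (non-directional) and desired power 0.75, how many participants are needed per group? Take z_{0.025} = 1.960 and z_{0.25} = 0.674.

For two independent groups with equal n: n = 2·((z_{α/2} + z_β) / d)².
z_{α/2} + z_β = 1.960 + 0.674 = 2.634.
n = 2 × (2.634 / 0.69)² = 2 × 3.817² = 2 × 14.57 = 29.1.
Round up to the next whole participant.

n = 30 per group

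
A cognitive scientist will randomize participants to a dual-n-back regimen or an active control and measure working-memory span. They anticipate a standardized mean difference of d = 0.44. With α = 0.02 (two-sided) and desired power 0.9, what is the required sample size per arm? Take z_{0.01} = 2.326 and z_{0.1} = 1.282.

For two independent groups with equal n: n = 2·((z_{α/2} + z_β) / d)².
z_{α/2} + z_β = 2.326 + 1.282 = 3.608.
n = 2 × (3.608 / 0.44)² = 2 × 8.200² = 2 × 67.24 = 134.5.
Round up to the next whole participant.

n = 135 per group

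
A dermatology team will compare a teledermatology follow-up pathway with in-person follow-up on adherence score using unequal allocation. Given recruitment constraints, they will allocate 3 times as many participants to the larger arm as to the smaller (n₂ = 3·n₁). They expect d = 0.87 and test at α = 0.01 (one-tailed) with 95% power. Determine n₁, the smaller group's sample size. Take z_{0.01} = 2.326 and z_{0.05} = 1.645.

With allocation ratio k = n₂/n₁ = 3, Var(x̄₁−x̄₂) = σ²(1/n₁ + 1/(k·n₁)) = σ²·(k+1)/(k·n₁).
So n₁ = (1 + 1/k)·((z_{α} + z_β)/d)² = 1.333 × (3.971/0.87)².
n₁ = 1.333 × 20.83 = 27.8.
Round up: n₁ = 28, giving n₂ = 3 × 28 = 84.

n₁ = 28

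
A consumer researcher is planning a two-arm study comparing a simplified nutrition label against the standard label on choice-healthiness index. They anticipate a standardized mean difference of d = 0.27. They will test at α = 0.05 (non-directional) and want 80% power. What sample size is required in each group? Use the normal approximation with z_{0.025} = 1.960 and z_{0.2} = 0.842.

n = 216 per group

For two independent groups with equal n: n = 2·((z_{α/2} + z_β) / d)².
z_{α/2} + z_β = 1.960 + 0.842 = 2.802.
n = 2 × (2.802 / 0.27)² = 2 × 10.378² = 2 × 107.70 = 215.4.
Round up to the next whole participant.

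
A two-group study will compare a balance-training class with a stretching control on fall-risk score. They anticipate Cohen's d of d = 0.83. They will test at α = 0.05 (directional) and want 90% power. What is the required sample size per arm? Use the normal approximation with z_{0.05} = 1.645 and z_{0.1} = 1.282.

For two independent groups with equal n: n = 2·((z_{α} + z_β) / d)².
z_{α} + z_β = 1.645 + 1.282 = 2.927.
n = 2 × (2.927 / 0.83)² = 2 × 3.527² = 2 × 12.44 = 24.9.
Round up to the next whole participant.

n = 25 per group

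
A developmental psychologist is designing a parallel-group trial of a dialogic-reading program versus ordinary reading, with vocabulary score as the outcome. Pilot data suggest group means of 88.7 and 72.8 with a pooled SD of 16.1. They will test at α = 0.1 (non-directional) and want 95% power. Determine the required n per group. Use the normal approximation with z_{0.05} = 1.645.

Cohen's d = |M₁ − M₂| / SD_pooled = |88.7 − 72.8| / 16.1 = 15.9 / 16.1 = 0.988.
For two independent groups with equal n: n = 2·((z_{α/2} + z_β) / d)².
z_{α/2} + z_β = 1.645 + 1.645 = 3.290.
n = 2 × (3.290 / 0.988)² = 2 × 3.330² = 2 × 11.09 = 22.2.
Round up to the next whole participant.

n = 23 per group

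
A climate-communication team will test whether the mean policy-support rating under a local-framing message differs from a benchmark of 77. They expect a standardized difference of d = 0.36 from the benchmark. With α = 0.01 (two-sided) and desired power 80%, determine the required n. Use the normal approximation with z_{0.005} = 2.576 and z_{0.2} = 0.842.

For a one-sample test: n = ((z_{α/2} + z_β) / d)².
z_{α/2} + z_β = 2.576 + 0.842 = 3.418.
n = (3.418 / 0.36)² = 9.494² = 90.14.
Round up.

n = 91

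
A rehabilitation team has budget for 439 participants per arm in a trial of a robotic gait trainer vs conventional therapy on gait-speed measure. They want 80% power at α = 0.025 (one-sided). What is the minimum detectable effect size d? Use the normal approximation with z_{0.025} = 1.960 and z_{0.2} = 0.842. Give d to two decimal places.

For two independent groups of n = 439 each: d_min = (z_{α} + z_β)·√(2/n).
z-sum = 1.960 + 0.842 = 2.802.
d_min = 2.802 × √(2/439) = 2.802 × 0.0675 = 0.189.

d_min ≈ 0.19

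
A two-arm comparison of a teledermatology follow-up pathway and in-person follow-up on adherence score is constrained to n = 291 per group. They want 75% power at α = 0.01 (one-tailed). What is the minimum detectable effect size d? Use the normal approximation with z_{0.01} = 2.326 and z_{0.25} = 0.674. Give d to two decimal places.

For two independent groups of n = 291 each: d_min = (z_{α} + z_β)·√(2/n).
z-sum = 2.326 + 0.674 = 3.000.
d_min = 3.000 × √(2/291) = 3.000 × 0.0829 = 0.249.

d_min ≈ 0.25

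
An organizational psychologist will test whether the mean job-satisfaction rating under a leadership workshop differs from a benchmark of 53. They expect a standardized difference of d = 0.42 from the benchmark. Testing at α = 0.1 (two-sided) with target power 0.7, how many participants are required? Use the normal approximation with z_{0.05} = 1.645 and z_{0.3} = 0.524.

n = 27

For a one-sample test: n = ((z_{α/2} + z_β) / d)².
z_{α/2} + z_β = 1.645 + 0.524 = 2.169.
n = (2.169 / 0.42)² = 5.164² = 26.67.
Round up.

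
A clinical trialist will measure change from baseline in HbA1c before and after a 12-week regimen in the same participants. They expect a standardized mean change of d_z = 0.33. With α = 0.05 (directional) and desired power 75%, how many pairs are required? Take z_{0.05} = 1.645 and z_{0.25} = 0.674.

For a paired (one-sample on differences) test: n = ((z_{α} + z_β) / d)².
z_{α} + z_β = 1.645 + 0.674 = 2.319.
n = (2.319 / 0.33)² = 7.027² = 49.38.
Round up.

n = 50 pairs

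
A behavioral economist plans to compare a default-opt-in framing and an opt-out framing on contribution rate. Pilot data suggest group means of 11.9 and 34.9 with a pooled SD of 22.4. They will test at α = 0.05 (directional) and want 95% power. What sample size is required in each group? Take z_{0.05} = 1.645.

Cohen's d = |M₁ − M₂| / SD_pooled = |11.9 − 34.9| / 22.4 = 23.0 / 22.4 = 1.027.
For two independent groups with equal n: n = 2·((z_{α} + z_β) / d)².
z_{α} + z_β = 1.645 + 1.645 = 3.290.
n = 2 × (3.290 / 1.027)² = 2 × 3.204² = 2 × 10.26 = 20.5.
Round up to the next whole participant.

n = 21 per group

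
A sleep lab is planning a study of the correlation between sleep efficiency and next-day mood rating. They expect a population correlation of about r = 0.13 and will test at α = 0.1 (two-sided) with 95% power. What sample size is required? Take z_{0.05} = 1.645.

n = 637

Fisher's z: C = ½·ln((1+r)/(1−r)) = ½·ln(1.2989) = 0.1307.
n = ((z_{α/2} + z_β)/C)² + 3.
(1.645 + 1.645) / 0.1307 = 3.290 / 0.1307 = 25.172.
n = 25.172² + 3 = 633.64 + 3 = 636.6.
Round up.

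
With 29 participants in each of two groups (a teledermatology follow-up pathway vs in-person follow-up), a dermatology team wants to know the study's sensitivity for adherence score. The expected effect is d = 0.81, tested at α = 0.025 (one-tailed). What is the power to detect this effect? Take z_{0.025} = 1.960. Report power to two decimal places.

For two equal groups, power = Φ(d·√(n/2) − z_{α}).
d·√(n/2) = 0.81 × √(29/2) = 0.81 × 3.808 = 3.084.
z_β = 3.084 − 1.960 = 1.124.
Power = Φ(1.124) = 0.870.

power ≈ 0.87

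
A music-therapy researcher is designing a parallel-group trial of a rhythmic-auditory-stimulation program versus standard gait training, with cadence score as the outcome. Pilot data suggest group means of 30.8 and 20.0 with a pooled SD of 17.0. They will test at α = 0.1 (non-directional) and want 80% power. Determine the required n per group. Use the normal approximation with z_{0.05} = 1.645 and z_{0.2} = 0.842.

Cohen's d = |M₁ − M₂| / SD_pooled = |30.8 − 20.0| / 17.0 = 10.8 / 17.0 = 0.635.
For two independent groups with equal n: n = 2·((z_{α/2} + z_β) / d)².
z_{α/2} + z_β = 1.645 + 0.842 = 2.487.
n = 2 × (2.487 / 0.635)² = 2 × 3.917² = 2 × 15.34 = 30.7.
Round up to the next whole participant.

n = 31 per group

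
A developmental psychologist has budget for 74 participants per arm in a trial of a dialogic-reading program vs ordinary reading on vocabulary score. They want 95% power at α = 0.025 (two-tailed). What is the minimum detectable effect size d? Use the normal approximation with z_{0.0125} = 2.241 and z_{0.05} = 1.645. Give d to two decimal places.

d_min ≈ 0.64

For two independent groups of n = 74 each: d_min = (z_{α/2} + z_β)·√(2/n).
z-sum = 2.241 + 1.645 = 3.886.
d_min = 3.886 × √(2/74) = 3.886 × 0.1644 = 0.639.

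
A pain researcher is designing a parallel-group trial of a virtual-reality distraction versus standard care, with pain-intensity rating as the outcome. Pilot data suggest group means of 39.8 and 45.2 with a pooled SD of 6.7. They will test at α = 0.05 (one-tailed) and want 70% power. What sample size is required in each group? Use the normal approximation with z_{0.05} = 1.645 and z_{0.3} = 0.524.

Cohen's d = |M₁ − M₂| / SD_pooled = |39.8 − 45.2| / 6.7 = 5.4 / 6.7 = 0.806.
For two independent groups with equal n: n = 2·((z_{α} + z_β) / d)².
z_{α} + z_β = 1.645 + 0.524 = 2.169.
n = 2 × (2.169 / 0.806)² = 2 × 2.691² = 2 × 7.24 = 14.5.
Round up to the next whole participant.

n = 15 per group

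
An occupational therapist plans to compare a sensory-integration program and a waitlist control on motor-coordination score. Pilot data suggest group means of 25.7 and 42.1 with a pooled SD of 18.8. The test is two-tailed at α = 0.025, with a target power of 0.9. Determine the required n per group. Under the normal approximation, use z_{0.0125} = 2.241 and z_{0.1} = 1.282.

n = 33 per group

Cohen's d = |M₁ − M₂| / SD_pooled = |25.7 − 42.1| / 18.8 = 16.4 / 18.8 = 0.872.
For two independent groups with equal n: n = 2·((z_{α/2} + z_β) / d)².
z_{α/2} + z_β = 2.241 + 1.282 = 3.523.
n = 2 × (3.523 / 0.872)² = 2 × 4.040² = 2 × 16.32 = 32.6.
Round up to the next whole participant.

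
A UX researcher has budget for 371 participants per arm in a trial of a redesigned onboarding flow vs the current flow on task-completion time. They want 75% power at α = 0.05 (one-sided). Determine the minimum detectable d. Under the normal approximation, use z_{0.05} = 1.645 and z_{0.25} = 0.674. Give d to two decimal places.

d_min ≈ 0.17

For two independent groups of n = 371 each: d_min = (z_{α} + z_β)·√(2/n).
z-sum = 1.645 + 0.674 = 2.319.
d_min = 2.319 × √(2/371) = 2.319 × 0.0734 = 0.170.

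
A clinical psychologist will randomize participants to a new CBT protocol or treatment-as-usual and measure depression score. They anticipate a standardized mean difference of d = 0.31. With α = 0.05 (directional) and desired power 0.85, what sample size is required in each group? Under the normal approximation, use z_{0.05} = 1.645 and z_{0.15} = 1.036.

n = 150 per group

For two independent groups with equal n: n = 2·((z_{α} + z_β) / d)².
z_{α} + z_β = 1.645 + 1.036 = 2.681.
n = 2 × (2.681 / 0.31)² = 2 × 8.648² = 2 × 74.79 = 149.6.
Round up to the next whole participant.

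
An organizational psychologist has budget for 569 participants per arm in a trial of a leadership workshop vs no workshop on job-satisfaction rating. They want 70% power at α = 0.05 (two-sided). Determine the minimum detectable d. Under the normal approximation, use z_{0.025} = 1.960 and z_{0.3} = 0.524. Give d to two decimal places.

For two independent groups of n = 569 each: d_min = (z_{α/2} + z_β)·√(2/n).
z-sum = 1.960 + 0.524 = 2.484.
d_min = 2.484 × √(2/569) = 2.484 × 0.0593 = 0.147.

d_min ≈ 0.15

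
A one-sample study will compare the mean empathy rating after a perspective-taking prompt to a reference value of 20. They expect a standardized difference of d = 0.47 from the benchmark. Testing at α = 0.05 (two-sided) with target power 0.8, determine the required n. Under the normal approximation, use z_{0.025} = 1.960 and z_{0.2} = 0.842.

n = 36

For a one-sample test: n = ((z_{α/2} + z_β) / d)².
z_{α/2} + z_β = 1.960 + 0.842 = 2.802.
n = (2.802 / 0.47)² = 5.962² = 35.54.
Round up.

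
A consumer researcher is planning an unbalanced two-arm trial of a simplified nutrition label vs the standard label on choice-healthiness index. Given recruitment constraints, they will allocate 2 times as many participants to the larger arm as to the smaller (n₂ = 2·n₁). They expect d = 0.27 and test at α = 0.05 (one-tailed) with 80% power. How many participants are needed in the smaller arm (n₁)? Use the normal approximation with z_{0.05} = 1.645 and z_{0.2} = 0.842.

With allocation ratio k = n₂/n₁ = 2, Var(x̄₁−x̄₂) = σ²(1/n₁ + 1/(k·n₁)) = σ²·(k+1)/(k·n₁).
So n₁ = (1 + 1/k)·((z_{α} + z_β)/d)² = 1.500 × (2.487/0.27)².
n₁ = 1.500 × 84.84 = 127.3.
Round up: n₁ = 128, giving n₂ = 2 × 128 = 256.

n₁ = 128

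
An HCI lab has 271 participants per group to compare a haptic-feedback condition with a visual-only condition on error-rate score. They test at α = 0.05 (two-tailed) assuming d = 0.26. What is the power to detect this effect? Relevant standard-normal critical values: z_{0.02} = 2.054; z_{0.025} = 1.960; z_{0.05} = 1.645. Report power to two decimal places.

For two equal groups, power = Φ(d·√(n/2) − z_{α/2}).
d·√(n/2) = 0.26 × √(271/2) = 0.26 × 11.640 = 3.027.
z_β = 3.027 − 1.960 = 1.067.
Power = Φ(1.067) = 0.857.

power ≈ 0.86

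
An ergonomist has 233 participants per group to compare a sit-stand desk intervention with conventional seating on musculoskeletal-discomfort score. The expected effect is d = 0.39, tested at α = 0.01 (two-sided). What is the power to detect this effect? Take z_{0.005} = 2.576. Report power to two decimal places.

power ≈ 0.95

For two equal groups, power = Φ(d·√(n/2) − z_{α/2}).
d·√(n/2) = 0.39 × √(233/2) = 0.39 × 10.794 = 4.209.
z_β = 4.209 − 2.576 = 1.633.
Power = Φ(1.633) = 0.949.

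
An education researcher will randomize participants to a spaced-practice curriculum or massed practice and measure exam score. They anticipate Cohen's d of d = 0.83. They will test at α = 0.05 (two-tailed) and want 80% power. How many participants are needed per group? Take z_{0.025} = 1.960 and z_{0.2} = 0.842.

For two independent groups with equal n: n = 2·((z_{α/2} + z_β) / d)².
z_{α/2} + z_β = 1.960 + 0.842 = 2.802.
n = 2 × (2.802 / 0.83)² = 2 × 3.376² = 2 × 11.40 = 22.8.
Round up to the next whole participant.

n = 23 per group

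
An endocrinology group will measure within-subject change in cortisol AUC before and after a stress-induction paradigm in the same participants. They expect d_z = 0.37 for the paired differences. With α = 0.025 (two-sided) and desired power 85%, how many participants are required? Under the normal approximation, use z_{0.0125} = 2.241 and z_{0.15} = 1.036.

For a paired (one-sample on differences) test: n = ((z_{α/2} + z_β) / d)².
z_{α/2} + z_β = 2.241 + 1.036 = 3.277.
n = (3.277 / 0.37)² = 8.857² = 78.44.
Round up.

n = 79 pairs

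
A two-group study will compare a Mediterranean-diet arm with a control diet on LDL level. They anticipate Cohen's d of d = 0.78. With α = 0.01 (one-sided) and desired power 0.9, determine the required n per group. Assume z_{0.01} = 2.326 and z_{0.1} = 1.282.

For two independent groups with equal n: n = 2·((z_{α} + z_β) / d)².
z_{α} + z_β = 2.326 + 1.282 = 3.608.
n = 2 × (3.608 / 0.78)² = 2 × 4.626² = 2 × 21.40 = 42.8.
Round up to the next whole participant.

n = 43 per group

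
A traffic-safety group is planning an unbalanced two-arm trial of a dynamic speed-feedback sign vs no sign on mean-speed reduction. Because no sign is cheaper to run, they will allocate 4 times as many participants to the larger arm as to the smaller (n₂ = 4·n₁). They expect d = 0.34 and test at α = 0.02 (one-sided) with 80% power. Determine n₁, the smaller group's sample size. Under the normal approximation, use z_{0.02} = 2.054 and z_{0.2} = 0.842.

n₁ = 91

With allocation ratio k = n₂/n₁ = 4, Var(x̄₁−x̄₂) = σ²(1/n₁ + 1/(k·n₁)) = σ²·(k+1)/(k·n₁).
So n₁ = (1 + 1/k)·((z_{α} + z_β)/d)² = 1.250 × (2.896/0.34)².
n₁ = 1.250 × 72.55 = 90.7.
Round up: n₁ = 91, giving n₂ = 4 × 91 = 364.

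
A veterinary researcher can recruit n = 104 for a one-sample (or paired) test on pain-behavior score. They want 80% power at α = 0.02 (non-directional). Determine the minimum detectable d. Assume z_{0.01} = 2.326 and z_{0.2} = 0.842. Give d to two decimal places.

d_min ≈ 0.31

For a single sample (or paired design) of n = 104: d_min = (z_{α/2} + z_β)/√n.
z-sum = 2.326 + 0.842 = 3.168.
d_min = 3.168 / √104 = 3.168 / 10.198 = 0.311.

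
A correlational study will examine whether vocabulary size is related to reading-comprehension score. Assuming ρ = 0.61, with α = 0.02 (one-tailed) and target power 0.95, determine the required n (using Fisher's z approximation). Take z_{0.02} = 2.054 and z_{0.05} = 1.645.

Fisher's z: C = ½·ln((1+r)/(1−r)) = ½·ln(4.1282) = 0.7089.
n = ((z_{α} + z_β)/C)² + 3.
(2.054 + 1.645) / 0.7089 = 3.699 / 0.7089 = 5.218.
n = 5.218² + 3 = 27.23 + 3 = 30.2.
Round up.

n = 31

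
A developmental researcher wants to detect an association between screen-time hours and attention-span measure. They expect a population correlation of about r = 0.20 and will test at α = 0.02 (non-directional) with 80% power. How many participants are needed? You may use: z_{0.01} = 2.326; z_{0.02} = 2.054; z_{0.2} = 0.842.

n = 248

Fisher's z: C = ½·ln((1+r)/(1−r)) = ½·ln(1.5000) = 0.2027.
n = ((z_{α/2} + z_β)/C)² + 3.
(2.326 + 0.842) / 0.2027 = 3.168 / 0.2027 = 15.629.
n = 15.629² + 3 = 244.27 + 3 = 247.3.
Round up.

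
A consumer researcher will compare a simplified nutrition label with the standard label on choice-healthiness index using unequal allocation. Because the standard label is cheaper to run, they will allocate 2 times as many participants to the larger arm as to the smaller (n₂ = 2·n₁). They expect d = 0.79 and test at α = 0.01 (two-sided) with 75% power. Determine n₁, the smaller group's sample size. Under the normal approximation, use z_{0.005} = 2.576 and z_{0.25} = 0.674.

n₁ = 26

With allocation ratio k = n₂/n₁ = 2, Var(x̄₁−x̄₂) = σ²(1/n₁ + 1/(k·n₁)) = σ²·(k+1)/(k·n₁).
So n₁ = (1 + 1/k)·((z_{α/2} + z_β)/d)² = 1.500 × (3.250/0.79)².
n₁ = 1.500 × 16.92 = 25.4.
Round up: n₁ = 26, giving n₂ = 2 × 26 = 52.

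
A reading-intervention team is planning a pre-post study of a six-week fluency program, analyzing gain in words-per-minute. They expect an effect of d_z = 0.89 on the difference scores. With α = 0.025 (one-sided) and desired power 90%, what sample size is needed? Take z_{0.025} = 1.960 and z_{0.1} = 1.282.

n = 14 pairs

For a paired (one-sample on differences) test: n = ((z_{α} + z_β) / d)².
z_{α} + z_β = 1.960 + 1.282 = 3.242.
n = (3.242 / 0.89)² = 3.643² = 13.27.
Round up.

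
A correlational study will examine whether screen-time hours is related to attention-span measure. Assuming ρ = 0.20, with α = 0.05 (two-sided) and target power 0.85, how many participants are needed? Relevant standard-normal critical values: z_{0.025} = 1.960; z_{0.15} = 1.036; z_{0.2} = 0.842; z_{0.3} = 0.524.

n = 222

Fisher's z: C = ½·ln((1+r)/(1−r)) = ½·ln(1.5000) = 0.2027.
n = ((z_{α/2} + z_β)/C)² + 3.
(1.960 + 1.036) / 0.2027 = 2.996 / 0.2027 = 14.780.
n = 14.780² + 3 = 218.46 + 3 = 221.5.
Round up.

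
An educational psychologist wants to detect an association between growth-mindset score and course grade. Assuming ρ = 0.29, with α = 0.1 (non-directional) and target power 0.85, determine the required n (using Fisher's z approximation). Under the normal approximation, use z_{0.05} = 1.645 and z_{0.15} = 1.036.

Fisher's z: C = ½·ln((1+r)/(1−r)) = ½·ln(1.8169) = 0.2986.
n = ((z_{α/2} + z_β)/C)² + 3.
(1.645 + 1.036) / 0.2986 = 2.681 / 0.2986 = 8.979.
n = 8.979² + 3 = 80.61 + 3 = 83.6.
Round up.

n = 84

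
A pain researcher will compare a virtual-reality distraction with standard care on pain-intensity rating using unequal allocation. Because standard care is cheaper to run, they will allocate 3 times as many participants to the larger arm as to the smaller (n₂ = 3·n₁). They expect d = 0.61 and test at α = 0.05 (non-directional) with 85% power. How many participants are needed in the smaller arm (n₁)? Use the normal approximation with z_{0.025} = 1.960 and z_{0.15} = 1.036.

n₁ = 33

With allocation ratio k = n₂/n₁ = 3, Var(x̄₁−x̄₂) = σ²(1/n₁ + 1/(k·n₁)) = σ²·(k+1)/(k·n₁).
So n₁ = (1 + 1/k)·((z_{α/2} + z_β)/d)² = 1.333 × (2.996/0.61)².
n₁ = 1.333 × 24.12 = 32.2.
Round up: n₁ = 33, giving n₂ = 3 × 33 = 99.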